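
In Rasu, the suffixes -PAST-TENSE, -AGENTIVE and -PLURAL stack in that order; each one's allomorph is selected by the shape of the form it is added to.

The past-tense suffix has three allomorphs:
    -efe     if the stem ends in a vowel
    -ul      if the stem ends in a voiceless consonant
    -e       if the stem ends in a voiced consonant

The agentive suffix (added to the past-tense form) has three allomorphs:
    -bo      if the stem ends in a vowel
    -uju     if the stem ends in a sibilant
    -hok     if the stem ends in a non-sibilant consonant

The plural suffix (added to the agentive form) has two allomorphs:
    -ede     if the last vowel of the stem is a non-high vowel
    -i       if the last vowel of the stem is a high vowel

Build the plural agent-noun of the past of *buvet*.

buvetulhokede

*buvet*: final sound = /t/, a voiceless consonant → -ul → *buvetul*.
The past-tense form *buvetul* — final sound /l/ (a non-sibilant consonant) → -hok → *buvetulhok*.
The agentive form *buvetulhok* — last vowel /o/ (a non-high vowel) → -ede → *buvetulhokede*.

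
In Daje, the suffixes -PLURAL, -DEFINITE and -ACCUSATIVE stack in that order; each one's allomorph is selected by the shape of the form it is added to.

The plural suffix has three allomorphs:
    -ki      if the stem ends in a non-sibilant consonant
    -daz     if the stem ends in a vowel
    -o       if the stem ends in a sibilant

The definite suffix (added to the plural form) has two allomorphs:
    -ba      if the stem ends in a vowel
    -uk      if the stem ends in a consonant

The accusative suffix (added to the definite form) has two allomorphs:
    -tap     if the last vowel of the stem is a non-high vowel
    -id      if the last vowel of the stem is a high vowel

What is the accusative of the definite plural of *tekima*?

tekimadazukid

Since the final sound of *tekima* is /a/ (a vowel), it takes -daz, giving *tekimadaz*.
Since the final sound of the plural form *tekimadaz* is /z/ (a consonant), it takes -uk, giving *tekimadazuk*.
The definite form *tekimadazuk* — last vowel /u/ (a high vowel) → -id → *tekimadazukid*.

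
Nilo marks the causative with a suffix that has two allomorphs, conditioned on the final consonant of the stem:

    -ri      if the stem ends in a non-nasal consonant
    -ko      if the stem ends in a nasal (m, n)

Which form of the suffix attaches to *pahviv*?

The final consonant of *pahviv* is /v/, which is non-nasal, so the suffix is -ri.

-ri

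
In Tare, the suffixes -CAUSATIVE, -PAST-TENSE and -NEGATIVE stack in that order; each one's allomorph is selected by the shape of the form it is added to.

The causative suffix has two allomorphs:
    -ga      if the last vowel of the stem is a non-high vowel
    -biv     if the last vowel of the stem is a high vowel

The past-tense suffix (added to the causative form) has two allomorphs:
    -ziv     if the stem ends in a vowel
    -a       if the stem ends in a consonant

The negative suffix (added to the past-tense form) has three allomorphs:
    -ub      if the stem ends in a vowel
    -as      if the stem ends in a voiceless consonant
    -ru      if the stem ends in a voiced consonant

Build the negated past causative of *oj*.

*oj*: last vowel = /o/, a non-high vowel → -ga → *ojga*.
The final sound of the causative form *ojga* is /a/, which is a vowel, so the past-tense suffix is -ziv, giving *ojgaziv*.
The past-tense form *ojgaziv*: final sound = /v/, a voiced consonant → -ru → *ojgazivru*.

ojgazivru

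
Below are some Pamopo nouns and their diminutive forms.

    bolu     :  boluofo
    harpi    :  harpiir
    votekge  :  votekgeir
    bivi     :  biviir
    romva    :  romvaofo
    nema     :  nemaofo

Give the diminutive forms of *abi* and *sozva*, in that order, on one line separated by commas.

The pattern is front/back vowel harmony: -ir when the last vowel of the stem is a front vowel (*harpi*, *votekge*, *bivi*); -ofo when the last vowel of the stem is a back vowel (*bolu*, *romva*, *nema*).
*abi*: last vowel = /i/, a front vowel → -ir → *abiir*.
The last vowel of *sozva* is /a/, which is a back vowel, so the suffix is -ofo, giving *sozvaofo*.

abiir, sozvaofo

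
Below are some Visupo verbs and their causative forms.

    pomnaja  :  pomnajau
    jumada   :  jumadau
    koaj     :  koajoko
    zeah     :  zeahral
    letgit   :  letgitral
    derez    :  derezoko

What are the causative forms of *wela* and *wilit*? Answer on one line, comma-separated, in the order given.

Looking at the final sound of each stem: -ral when the stem ends in a voiceless consonant (*zeah*, *letgit*); -oko when the stem ends in a voiced consonant (*koaj*, *derez*); -u when the stem ends in a vowel (*pomnaja*, *jumada*).
*wela* — final sound /a/ (a vowel) → -u → *welau*.
The final sound of *wilit* is /t/, which is a voiceless consonant, so the suffix is -ral, giving *wilitral*.

welau, wilitral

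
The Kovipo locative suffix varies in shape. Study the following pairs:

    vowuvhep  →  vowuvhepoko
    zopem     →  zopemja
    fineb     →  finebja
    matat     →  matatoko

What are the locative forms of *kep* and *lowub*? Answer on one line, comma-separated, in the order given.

Looking at the final consonant of each stem: -oko when the stem ends in a voiceless consonant (*vowuvhep*, *matat*); -ja when the stem ends in a voiced consonant (*zopem*, *fineb*).
Since the final consonant of *kep* is /p/ (voiceless), it takes -oko, giving *kepoko*.
*lowub* — final consonant /b/ (voiced) → -ja → *lowubja*.

kepoko, lowubja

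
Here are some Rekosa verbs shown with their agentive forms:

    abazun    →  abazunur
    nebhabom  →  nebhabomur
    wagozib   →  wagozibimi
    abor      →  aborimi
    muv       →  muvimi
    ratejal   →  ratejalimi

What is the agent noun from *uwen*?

The suffix is conditioned by the final consonant: -ur when the stem ends in a nasal (*abazun*, *nebhabom*); -imi when the stem ends in a non-nasal consonant (*wagozib*, *abor*, *muv*, *ratejal*).
*uwen* — final consonant /n/ (a nasal) → -ur → *uwenur*.

uwenur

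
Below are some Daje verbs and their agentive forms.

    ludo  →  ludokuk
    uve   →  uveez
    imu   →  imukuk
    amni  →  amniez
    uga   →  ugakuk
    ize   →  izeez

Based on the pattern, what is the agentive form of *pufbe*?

Looking at the last vowel of each stem: -ez when the last vowel of the stem is a front vowel (*uve*, *amni*, *ize*); -kuk when the last vowel of the stem is a back vowel (*ludo*, *imu*, *uga*).
The last vowel of *pufbe* is /e/, which is a front vowel, so the suffix is -ez, giving *pufbeez*.

pufbeez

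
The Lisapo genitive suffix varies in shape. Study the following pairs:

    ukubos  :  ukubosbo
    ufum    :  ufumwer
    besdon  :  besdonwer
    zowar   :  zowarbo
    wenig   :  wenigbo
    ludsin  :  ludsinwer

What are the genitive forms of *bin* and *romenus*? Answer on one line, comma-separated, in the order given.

binwer, romenusbo

The pattern is nasality of the final consonant: -wer when the stem ends in a nasal (*ufum*, *besdon*, *ludsin*); -bo when the stem ends in a non-nasal consonant (*ukubos*, *zowar*, *wenig*).
The final consonant of *bin* is /n/, which is a nasal, so the suffix is -wer, giving *binwer*.
*romenus* — final consonant /s/ (non-nasal) → -bo → *romenusbo*.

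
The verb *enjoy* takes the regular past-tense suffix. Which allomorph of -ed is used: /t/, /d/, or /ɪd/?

/d/

The stem *enjoy* ends in a voiced sound other than /d/.
The -ed suffix is realized as /ɪd/ after /t, d/; as /t/ after other voiceless consonants; and as /d/ after other voiced sounds.
So -ed on *enjoy* is pronounced /d/.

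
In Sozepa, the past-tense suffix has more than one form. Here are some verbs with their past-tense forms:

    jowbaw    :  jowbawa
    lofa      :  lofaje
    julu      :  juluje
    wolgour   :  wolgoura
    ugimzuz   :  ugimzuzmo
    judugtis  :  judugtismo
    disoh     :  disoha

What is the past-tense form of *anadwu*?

The pattern is sibilance of the final sound: -mo when the stem ends in a sibilant (*ugimzuz*, *judugtis*); -a when the stem ends in a non-sibilant consonant (*jowbaw*, *wolgour*, *disoh*); -je when the stem ends in a vowel (*lofa*, *julu*).
*anadwu*: final sound = /u/, a vowel → -je → *anadwuje*.

anadwuje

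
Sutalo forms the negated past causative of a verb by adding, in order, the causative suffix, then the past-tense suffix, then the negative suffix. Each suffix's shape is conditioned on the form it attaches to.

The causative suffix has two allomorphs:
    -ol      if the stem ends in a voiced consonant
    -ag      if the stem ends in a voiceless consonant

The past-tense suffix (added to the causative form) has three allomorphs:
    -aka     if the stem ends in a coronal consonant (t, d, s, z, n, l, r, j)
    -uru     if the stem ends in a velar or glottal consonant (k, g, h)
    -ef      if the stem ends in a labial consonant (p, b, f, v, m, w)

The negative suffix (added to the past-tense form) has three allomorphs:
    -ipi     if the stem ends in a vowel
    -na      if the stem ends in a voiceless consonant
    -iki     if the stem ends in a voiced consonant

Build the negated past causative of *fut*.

Since the final consonant of *fut* is /t/ (voiceless), it takes -ag, giving *futag*.
The causative form *futag* — final consonant /g/ (velar/glottal) → -uru → *futaguru*.
Since the final sound of the past-tense form *futaguru* is /u/ (a vowel), it takes -ipi, giving *futaguruipi*.

futaguruipi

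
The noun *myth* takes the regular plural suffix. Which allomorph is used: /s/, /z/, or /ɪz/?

The stem *myth* ends in a voiceless non-sibilant consonant.
The plural suffix surfaces as /ɪz/ after sibilants, /s/ after other voiceless consonants, and /z/ after other voiced sounds.
So the plural -s on *myth* is pronounced /s/.

/s/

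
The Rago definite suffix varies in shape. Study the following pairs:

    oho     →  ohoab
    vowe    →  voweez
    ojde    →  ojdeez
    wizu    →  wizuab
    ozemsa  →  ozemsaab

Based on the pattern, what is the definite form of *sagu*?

The pattern is front/back vowel harmony: -ez when the last vowel of the stem is a front vowel (*vowe*, *ojde*); -ab when the last vowel of the stem is a back vowel (*oho*, *wizu*, *ozemsa*).
*sagu* — last vowel /u/ (a back vowel) → -ab → *saguab*.

saguab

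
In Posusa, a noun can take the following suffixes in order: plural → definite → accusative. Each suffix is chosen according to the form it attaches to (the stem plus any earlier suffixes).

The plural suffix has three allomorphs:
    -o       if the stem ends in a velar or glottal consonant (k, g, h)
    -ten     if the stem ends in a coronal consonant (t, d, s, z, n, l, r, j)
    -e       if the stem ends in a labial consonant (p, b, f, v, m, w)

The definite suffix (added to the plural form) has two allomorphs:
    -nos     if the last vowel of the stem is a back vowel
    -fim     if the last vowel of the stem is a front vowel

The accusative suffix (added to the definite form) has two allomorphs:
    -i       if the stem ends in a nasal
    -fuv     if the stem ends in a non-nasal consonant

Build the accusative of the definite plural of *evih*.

evihonosfuv

The final consonant of *evih* is /h/, which is velar/glottal, so the plural suffix is -o, giving *eviho*.
The last vowel of the plural form *eviho* is /o/, which is a back vowel, so the definite suffix is -nos, giving *evihonos*.
The definite form *evihonos*: final consonant = /s/, non-nasal → -fuv → *evihonosfuv*.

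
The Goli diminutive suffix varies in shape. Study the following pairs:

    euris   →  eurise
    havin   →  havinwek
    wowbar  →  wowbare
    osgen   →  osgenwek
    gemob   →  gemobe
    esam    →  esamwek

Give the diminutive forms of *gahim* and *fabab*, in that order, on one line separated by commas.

Looking at the final consonant of each stem: -wek when the stem ends in a nasal (*havin*, *osgen*, *esam*); -e when the stem ends in a non-nasal consonant (*euris*, *wowbar*, *gemob*).
Since the final consonant of *gahim* is /m/ (a nasal), it takes -wek, giving *gahimwek*.
Since the final consonant of *fabab* is /b/ (non-nasal), it takes -e, giving *fababe*.

gahimwek, fababe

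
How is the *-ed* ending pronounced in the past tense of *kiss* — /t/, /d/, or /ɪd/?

The stem *kiss* ends in a voiceless consonant other than /t/.
The -ed suffix is realized as /ɪd/ after /t, d/; as /t/ after other voiceless consonants; and as /d/ after other voiced sounds.
So -ed on *kiss* is pronounced /t/.

/t/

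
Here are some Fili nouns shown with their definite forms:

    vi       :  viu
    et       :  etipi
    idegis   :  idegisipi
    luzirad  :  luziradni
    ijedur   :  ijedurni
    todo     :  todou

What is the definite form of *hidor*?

The suffix is conditioned by the final sound: -ipi when the stem ends in a voiceless consonant (*et*, *idegis*); -ni when the stem ends in a voiced consonant (*luzirad*, *ijedur*); -u when the stem ends in a vowel (*vi*, *todo*).
Since the final sound of *hidor* is /r/ (a voiced consonant), it takes -ni, giving *hidorni*.

hidorni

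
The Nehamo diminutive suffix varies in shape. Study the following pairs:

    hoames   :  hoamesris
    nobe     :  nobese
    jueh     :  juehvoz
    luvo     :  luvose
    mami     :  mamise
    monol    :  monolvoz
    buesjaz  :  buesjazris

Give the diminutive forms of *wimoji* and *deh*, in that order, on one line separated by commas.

wimojise, dehvoz

The suffix is conditioned by the final sound: -ris when the stem ends in a sibilant (*hoames*, *buesjaz*); -voz when the stem ends in a non-sibilant consonant (*jueh*, *monol*); -se when the stem ends in a vowel (*nobe*, *luvo*, *mami*).
Since the final sound of *wimoji* is /i/ (a vowel), it takes -se, giving *wimojise*.
The final sound of *deh* is /h/, which is a non-sibilant consonant, so the suffix is -voz, giving *dehvoz*.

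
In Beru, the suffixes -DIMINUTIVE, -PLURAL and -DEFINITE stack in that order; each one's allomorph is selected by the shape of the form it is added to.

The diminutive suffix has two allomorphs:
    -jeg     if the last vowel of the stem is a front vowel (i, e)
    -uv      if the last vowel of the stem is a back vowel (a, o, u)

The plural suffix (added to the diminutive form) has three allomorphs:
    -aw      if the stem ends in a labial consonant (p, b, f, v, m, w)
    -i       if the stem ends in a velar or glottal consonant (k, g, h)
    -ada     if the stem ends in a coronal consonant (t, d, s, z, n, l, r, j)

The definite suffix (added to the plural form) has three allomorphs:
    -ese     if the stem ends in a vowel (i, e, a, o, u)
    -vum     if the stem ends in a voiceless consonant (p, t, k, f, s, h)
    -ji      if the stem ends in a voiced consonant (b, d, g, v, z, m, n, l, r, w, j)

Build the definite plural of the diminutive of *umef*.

The last vowel of *umef* is /e/, which is a front vowel, so the diminutive suffix is -jeg, giving *umefjeg*.
Since the final consonant of the diminutive form *umefjeg* is /g/ (velar/glottal), it takes -i, giving *umefjegi*.
Since the final sound of the plural form *umefjegi* is /i/ (a vowel), it takes -ese, giving *umefjegiese*.

umefjegiese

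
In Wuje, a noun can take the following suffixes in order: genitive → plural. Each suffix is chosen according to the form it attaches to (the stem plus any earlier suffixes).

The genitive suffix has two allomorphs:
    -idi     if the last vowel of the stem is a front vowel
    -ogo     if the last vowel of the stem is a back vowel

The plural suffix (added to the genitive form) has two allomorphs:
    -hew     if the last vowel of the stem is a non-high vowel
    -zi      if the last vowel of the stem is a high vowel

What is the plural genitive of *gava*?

Since the last vowel of *gava* is /a/ (a back vowel), it takes -ogo, giving *gavaogo*.
The last vowel of the genitive form *gavaogo* is /o/, which is a non-high vowel, so the plural suffix is -hew, giving *gavaogohew*.

gavaogohew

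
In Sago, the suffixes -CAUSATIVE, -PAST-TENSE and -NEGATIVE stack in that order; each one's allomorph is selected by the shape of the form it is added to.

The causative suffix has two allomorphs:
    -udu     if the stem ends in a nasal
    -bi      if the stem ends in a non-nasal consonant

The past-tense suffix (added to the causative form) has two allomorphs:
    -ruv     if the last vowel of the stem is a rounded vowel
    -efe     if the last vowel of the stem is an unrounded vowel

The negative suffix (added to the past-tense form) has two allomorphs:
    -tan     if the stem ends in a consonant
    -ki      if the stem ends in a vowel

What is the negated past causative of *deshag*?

deshagbiefeki

The final consonant of *deshag* is /g/, which is non-nasal, so the causative suffix is -bi, giving *deshagbi*.
The last vowel of the causative form *deshagbi* is /i/, which is an unrounded vowel, so the past-tense suffix is -efe, giving *deshagbiefe*.
The past-tense form *deshagbiefe*: final sound = /e/, a vowel → -ki → *deshagbiefeki*.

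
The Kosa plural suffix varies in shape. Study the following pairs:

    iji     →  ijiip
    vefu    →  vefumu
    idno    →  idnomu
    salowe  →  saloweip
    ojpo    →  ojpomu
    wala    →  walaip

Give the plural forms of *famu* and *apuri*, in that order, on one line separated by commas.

The alternation tracks the last vowel of the stem — -mu when the last vowel of the stem is a rounded vowel (*vefu*, *idno*, *ojpo*); -ip when the last vowel of the stem is an unrounded vowel (*iji*, *salowe*, *wala*).
*famu*: last vowel = /u/, a rounded vowel → -mu → *famumu*.
*apuri*: last vowel = /i/, an unrounded vowel → -ip → *apuriip*.

famumu, apuriip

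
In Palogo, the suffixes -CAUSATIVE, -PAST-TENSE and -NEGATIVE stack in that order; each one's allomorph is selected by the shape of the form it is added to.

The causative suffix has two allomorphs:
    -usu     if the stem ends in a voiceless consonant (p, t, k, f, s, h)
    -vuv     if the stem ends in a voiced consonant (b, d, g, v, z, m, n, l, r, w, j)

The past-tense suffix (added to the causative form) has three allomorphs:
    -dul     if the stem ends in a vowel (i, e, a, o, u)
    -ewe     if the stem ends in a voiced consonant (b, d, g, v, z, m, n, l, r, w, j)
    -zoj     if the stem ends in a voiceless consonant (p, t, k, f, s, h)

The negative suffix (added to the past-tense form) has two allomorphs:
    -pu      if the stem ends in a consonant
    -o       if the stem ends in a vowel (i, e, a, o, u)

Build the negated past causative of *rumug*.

Since the final consonant of *rumug* is /g/ (voiced), it takes -vuv, giving *rumugvuv*.
The final sound of the causative form *rumugvuv* is /v/, which is a voiced consonant, so the past-tense suffix is -ewe, giving *rumugvuvewe*.
The past-tense form *rumugvuvewe* — final sound /e/ (a vowel) → -o → *rumugvuveweo*.

rumugvuveweo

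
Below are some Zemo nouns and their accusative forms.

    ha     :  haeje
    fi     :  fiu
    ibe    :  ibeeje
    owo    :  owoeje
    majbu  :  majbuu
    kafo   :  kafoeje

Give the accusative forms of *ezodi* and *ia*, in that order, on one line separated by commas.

Looking at the last vowel of each stem: -u when the last vowel of the stem is a high vowel (*fi*, *majbu*); -eje when the last vowel of the stem is a non-high vowel (*ha*, *ibe*, *owo*, *kafo*).
*ezodi*: last vowel = /i/, a high vowel → -u → *ezodiu*.
Since the last vowel of *ia* is /a/ (a non-high vowel), it takes -eje, giving *iaeje*.

ezodiu, iaeje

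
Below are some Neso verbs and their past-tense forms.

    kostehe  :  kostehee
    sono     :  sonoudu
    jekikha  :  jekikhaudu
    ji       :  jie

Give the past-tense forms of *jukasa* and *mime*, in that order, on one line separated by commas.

The alternation tracks the last vowel of the stem — -e when the last vowel of the stem is a front vowel (*kostehe*, *ji*); -udu when the last vowel of the stem is a back vowel (*sono*, *jekikha*).
*jukasa*: last vowel = /a/, a back vowel → -udu → *jukasaudu*.
*mime*: last vowel = /e/, a front vowel → -e → *mimee*.

jukasaudu, mimee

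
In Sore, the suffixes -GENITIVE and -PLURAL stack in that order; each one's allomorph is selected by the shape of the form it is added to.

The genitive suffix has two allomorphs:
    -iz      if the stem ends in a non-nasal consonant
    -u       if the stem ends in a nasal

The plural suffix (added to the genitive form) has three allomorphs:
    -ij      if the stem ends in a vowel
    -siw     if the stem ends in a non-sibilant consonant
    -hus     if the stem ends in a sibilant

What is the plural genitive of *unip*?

*unip*: final consonant = /p/, non-nasal → -iz → *unipiz*.
The final sound of the genitive form *unipiz* is /z/, which is a sibilant, so the plural suffix is -hus, giving *unipizhus*.

unipizhus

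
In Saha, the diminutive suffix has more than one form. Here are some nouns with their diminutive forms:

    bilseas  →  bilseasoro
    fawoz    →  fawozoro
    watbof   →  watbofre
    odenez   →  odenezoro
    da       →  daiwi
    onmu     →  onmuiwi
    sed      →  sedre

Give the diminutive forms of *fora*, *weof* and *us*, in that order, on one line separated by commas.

foraiwi, weofre, usoro

Looking at the final sound of each stem: -oro when the stem ends in a sibilant (*bilseas*, *fawoz*, *odenez*); -re when the stem ends in a non-sibilant consonant (*watbof*, *sed*); -iwi when the stem ends in a vowel (*da*, *onmu*).
Since the final sound of *fora* is /a/ (a vowel), it takes -iwi, giving *foraiwi*.
*weof*: final sound = /f/, a non-sibilant consonant → -re → *weofre*.
The final sound of *us* is /s/, which is a sibilant, so the suffix is -oro, giving *usoro*.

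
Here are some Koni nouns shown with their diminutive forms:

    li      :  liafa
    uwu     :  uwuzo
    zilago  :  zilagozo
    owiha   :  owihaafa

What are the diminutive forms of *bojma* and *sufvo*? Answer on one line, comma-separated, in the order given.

Looking at the last vowel of each stem: -zo when the last vowel of the stem is a rounded vowel (*uwu*, *zilago*); -afa when the last vowel of the stem is an unrounded vowel (*li*, *owiha*).
The last vowel of *bojma* is /a/, which is an unrounded vowel, so the suffix is -afa, giving *bojmaafa*.
*sufvo* — last vowel /o/ (a rounded vowel) → -zo → *sufvozo*.

bojmaafa, sufvozo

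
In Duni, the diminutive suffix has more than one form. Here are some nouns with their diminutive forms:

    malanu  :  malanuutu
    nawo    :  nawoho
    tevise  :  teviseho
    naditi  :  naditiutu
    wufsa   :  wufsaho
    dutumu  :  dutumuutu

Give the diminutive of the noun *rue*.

The alternation tracks the last vowel of the stem — -utu when the last vowel of the stem is a high vowel (*malanu*, *naditi*, *dutumu*); -ho when the last vowel of the stem is a non-high vowel (*nawo*, *tevise*, *wufsa*).
*rue*: last vowel = /e/, a non-high vowel → -ho → *rueho*.

rueho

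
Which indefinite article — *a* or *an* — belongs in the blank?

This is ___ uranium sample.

a

The indefinite article is chosen by the initial *sound* of the following word, not its spelling.
*uranium* begins with the sound /jʊ/ (u pronounced /jʊ/) — a consonant sound.
So the article is *a*: This is a uranium sample.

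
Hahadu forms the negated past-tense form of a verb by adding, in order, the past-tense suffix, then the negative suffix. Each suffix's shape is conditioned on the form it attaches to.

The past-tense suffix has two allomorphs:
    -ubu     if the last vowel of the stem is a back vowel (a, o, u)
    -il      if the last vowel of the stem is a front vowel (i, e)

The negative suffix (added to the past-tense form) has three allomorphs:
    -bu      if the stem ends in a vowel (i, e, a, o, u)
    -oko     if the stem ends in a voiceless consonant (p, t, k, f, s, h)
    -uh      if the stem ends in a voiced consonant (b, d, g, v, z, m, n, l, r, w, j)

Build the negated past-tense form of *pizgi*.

pizgiiluh

*pizgi* — last vowel /i/ (a front vowel) → -il → *pizgiil*.
The past-tense form *pizgiil* — final sound /l/ (a voiced consonant) → -uh → *pizgiiluh*.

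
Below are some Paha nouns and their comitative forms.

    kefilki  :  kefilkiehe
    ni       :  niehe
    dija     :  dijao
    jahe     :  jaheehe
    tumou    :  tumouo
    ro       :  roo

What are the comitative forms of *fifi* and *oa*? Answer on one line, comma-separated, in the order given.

Looking at the last vowel of each stem: -ehe when the last vowel of the stem is a front vowel (*kefilki*, *ni*, *jahe*); -o when the last vowel of the stem is a back vowel (*dija*, *tumou*, *ro*).
*fifi*: last vowel = /i/, a front vowel → -ehe → *fifiehe*.
Since the last vowel of *oa* is /a/ (a back vowel), it takes -o, giving *oao*.

fifiehe, oao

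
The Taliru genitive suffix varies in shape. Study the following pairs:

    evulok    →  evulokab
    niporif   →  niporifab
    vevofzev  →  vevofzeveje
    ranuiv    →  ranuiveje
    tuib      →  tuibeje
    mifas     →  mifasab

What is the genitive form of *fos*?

fosab

The pattern is voicing of the final consonant: -ab when the stem ends in a voiceless consonant (*evulok*, *niporif*, *mifas*); -eje when the stem ends in a voiced consonant (*vevofzev*, *ranuiv*, *tuib*).
*fos* — final consonant /s/ (voiceless) → -ab → *fosab*.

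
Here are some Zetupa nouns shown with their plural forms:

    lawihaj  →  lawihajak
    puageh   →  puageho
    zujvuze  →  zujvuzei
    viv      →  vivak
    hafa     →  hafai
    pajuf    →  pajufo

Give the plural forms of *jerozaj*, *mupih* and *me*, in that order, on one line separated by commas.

jerozajak, mupiho, mei

The suffix is conditioned by the final sound: -o when the stem ends in a voiceless consonant (*puageh*, *pajuf*); -ak when the stem ends in a voiced consonant (*lawihaj*, *viv*); -i when the stem ends in a vowel (*zujvuze*, *hafa*).
*jerozaj*: final sound = /j/, a voiced consonant → -ak → *jerozajak*.
*mupih*: final sound = /h/, a voiceless consonant → -o → *mupiho*.
*me*: final sound = /e/, a vowel → -i → *mei*.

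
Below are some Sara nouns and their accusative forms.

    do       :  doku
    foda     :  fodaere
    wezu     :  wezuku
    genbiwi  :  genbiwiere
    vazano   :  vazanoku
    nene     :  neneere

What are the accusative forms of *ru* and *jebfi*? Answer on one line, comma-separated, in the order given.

The suffix is conditioned by the last vowel: -ku when the last vowel of the stem is a rounded vowel (*do*, *wezu*, *vazano*); -ere when the last vowel of the stem is an unrounded vowel (*foda*, *genbiwi*, *nene*).
The last vowel of *ru* is /u/, which is a rounded vowel, so the suffix is -ku, giving *ruku*.
Since the last vowel of *jebfi* is /i/ (an unrounded vowel), it takes -ere, giving *jebfiere*.

ruku, jebfiere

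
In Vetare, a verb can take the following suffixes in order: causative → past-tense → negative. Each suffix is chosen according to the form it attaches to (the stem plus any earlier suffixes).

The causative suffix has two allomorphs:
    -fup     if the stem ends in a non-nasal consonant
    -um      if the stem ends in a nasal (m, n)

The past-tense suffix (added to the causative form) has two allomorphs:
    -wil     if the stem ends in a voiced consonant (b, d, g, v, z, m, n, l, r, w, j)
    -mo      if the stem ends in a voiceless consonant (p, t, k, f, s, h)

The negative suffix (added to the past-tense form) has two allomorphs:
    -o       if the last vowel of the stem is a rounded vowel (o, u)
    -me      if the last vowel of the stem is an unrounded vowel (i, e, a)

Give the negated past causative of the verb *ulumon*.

*ulumon*: final consonant = /n/, a nasal → -um → *ulumonum*.
The causative form *ulumonum*: final consonant = /m/, voiced → -wil → *ulumonumwil*.
The past-tense form *ulumonumwil* — last vowel /i/ (an unrounded vowel) → -me → *ulumonumwilme*.

ulumonumwilme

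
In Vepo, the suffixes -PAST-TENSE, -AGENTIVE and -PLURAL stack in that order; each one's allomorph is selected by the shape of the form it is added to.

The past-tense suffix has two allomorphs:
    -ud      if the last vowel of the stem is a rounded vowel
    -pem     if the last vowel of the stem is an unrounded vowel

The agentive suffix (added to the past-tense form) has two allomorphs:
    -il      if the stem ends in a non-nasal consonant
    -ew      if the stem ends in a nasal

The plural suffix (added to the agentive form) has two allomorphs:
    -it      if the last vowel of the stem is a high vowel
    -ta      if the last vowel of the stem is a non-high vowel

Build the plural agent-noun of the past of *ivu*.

Since the last vowel of *ivu* is /u/ (a rounded vowel), it takes -ud, giving *ivuud*.
The past-tense form *ivuud* — final consonant /d/ (non-nasal) → -il → *ivuudil*.
The agentive form *ivuudil*: last vowel = /i/, a high vowel → -it → *ivuudilit*.

ivuudilit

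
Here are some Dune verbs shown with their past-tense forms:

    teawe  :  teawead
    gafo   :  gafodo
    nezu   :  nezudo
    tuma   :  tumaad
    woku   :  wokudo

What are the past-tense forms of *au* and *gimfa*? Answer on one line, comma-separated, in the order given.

audo, gimfaad

The alternation tracks the last vowel of the stem — -do when the last vowel of the stem is a rounded vowel (*gafo*, *nezu*, *woku*); -ad when the last vowel of the stem is an unrounded vowel (*teawe*, *tuma*).
The last vowel of *au* is /u/, which is a rounded vowel, so the suffix is -do, giving *audo*.
Since the last vowel of *gimfa* is /a/ (an unrounded vowel), it takes -ad, giving *gimfaad*.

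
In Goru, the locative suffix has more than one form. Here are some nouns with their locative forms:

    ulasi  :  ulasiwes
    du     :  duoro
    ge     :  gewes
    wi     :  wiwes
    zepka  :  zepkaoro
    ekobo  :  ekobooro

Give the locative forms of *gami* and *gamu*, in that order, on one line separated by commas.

gamiwes, gamuoro

The suffix is conditioned by the last vowel: -wes when the last vowel of the stem is a front vowel (*ulasi*, *ge*, *wi*); -oro when the last vowel of the stem is a back vowel (*du*, *zepka*, *ekobo*).
Since the last vowel of *gami* is /i/ (a front vowel), it takes -wes, giving *gamiwes*.
Since the last vowel of *gamu* is /u/ (a back vowel), it takes -oro, giving *gamuoro*.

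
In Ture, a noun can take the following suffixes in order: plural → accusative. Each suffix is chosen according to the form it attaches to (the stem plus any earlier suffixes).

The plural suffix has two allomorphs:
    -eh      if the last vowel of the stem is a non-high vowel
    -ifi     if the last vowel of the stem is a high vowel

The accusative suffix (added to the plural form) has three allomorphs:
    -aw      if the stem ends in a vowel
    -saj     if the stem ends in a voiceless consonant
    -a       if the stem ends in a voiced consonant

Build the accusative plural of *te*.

*te*: last vowel = /e/, a non-high vowel → -eh → *teeh*.
The final sound of the plural form *teeh* is /h/, which is a voiceless consonant, so the accusative suffix is -saj, giving *teehsaj*.

teehsaj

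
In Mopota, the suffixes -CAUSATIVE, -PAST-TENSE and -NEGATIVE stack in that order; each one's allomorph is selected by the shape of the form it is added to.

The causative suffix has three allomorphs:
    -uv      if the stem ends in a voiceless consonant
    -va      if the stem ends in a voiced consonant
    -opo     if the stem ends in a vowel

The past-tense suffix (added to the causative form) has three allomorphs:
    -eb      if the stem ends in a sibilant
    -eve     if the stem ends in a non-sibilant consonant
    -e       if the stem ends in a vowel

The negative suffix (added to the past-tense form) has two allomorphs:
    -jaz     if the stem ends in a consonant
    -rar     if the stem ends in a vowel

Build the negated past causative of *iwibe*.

*iwibe* — final sound /e/ (a vowel) → -opo → *iwibeopo*.
Since the final sound of the causative form *iwibeopo* is /o/ (a vowel), it takes -e, giving *iwibeopoe*.
The past-tense form *iwibeopoe* — final sound /e/ (a vowel) → -rar → *iwibeopoerar*.

iwibeopoerar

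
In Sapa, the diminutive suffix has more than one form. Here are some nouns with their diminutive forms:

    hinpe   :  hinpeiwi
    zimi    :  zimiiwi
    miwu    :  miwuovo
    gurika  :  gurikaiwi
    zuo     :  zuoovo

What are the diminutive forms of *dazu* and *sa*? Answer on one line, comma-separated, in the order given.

dazuovo, saiwi

Looking at the last vowel of each stem: -ovo when the last vowel of the stem is a rounded vowel (*miwu*, *zuo*); -iwi when the last vowel of the stem is an unrounded vowel (*hinpe*, *zimi*, *gurika*).
*dazu* — last vowel /u/ (a rounded vowel) → -ovo → *dazuovo*.
The last vowel of *sa* is /a/, which is an unrounded vowel, so the suffix is -iwi, giving *saiwi*.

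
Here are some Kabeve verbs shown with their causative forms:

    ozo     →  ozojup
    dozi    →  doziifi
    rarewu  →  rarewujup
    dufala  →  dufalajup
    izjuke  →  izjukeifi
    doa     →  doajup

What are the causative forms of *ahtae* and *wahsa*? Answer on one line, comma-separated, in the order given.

The suffix is conditioned by the last vowel: -ifi when the last vowel of the stem is a front vowel (*dozi*, *izjuke*); -jup when the last vowel of the stem is a back vowel (*ozo*, *rarewu*, *dufala*, *doa*).
*ahtae*: last vowel = /e/, a front vowel → -ifi → *ahtaeifi*.
*wahsa*: last vowel = /a/, a back vowel → -jup → *wahsajup*.

ahtaeifi, wahsajup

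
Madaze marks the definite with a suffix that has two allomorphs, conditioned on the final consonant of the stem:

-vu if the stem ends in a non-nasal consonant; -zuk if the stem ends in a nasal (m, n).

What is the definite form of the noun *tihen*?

tihenzuk

The final consonant of *tihen* is /n/, which is a nasal, so the suffix is -zuk, giving *tihenzuk*.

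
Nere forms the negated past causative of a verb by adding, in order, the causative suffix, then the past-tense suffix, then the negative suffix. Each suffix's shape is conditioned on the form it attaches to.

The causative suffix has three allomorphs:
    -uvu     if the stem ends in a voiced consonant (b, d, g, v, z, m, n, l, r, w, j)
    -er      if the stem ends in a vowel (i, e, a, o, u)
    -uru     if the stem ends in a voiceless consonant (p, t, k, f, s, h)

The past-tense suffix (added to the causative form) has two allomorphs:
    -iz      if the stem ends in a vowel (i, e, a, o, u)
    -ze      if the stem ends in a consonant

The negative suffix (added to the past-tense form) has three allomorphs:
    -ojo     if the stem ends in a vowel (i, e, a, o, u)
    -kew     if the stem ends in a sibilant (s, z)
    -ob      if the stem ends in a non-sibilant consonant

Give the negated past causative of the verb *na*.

*na* — final sound /a/ (a vowel) → -er → *naer*.
The causative form *naer* — final sound /r/ (a consonant) → -ze → *naerze*.
The past-tense form *naerze*: final sound = /e/, a vowel → -ojo → *naerzeojo*.

naerzeojo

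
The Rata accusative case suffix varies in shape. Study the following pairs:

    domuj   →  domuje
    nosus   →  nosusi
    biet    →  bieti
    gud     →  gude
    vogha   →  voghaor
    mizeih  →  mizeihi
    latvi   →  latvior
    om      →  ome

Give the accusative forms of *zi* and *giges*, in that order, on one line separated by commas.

zior, gigesi

The pattern is voicing of the final sound: -i when the stem ends in a voiceless consonant (*nosus*, *biet*, *mizeih*); -e when the stem ends in a voiced consonant (*domuj*, *gud*, *om*); -or when the stem ends in a vowel (*vogha*, *latvi*).
*zi* — final sound /i/ (a vowel) → -or → *zior*.
*giges* — final sound /s/ (a voiceless consonant) → -i → *gigesi*.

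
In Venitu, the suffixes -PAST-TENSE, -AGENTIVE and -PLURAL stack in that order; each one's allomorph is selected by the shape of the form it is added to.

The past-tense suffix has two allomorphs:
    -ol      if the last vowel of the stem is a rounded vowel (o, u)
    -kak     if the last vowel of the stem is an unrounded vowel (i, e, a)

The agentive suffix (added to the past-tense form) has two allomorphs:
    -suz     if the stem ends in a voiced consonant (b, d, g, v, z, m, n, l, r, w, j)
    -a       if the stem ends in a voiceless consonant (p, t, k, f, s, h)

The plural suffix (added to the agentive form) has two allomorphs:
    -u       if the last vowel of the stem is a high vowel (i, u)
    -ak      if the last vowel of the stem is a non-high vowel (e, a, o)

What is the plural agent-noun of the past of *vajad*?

Since the last vowel of *vajad* is /a/ (an unrounded vowel), it takes -kak, giving *vajadkak*.
The final consonant of the past-tense form *vajadkak* is /k/, which is voiceless, so the agentive suffix is -a, giving *vajadkaka*.
The agentive form *vajadkaka* — last vowel /a/ (a non-high vowel) → -ak → *vajadkakaak*.

vajadkakaak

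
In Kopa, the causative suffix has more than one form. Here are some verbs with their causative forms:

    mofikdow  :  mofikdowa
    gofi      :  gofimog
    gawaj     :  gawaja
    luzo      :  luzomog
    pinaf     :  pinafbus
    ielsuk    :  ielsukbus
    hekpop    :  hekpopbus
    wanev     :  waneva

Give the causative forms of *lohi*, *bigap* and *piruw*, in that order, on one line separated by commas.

lohimog, bigapbus, piruwa

Looking at the final sound of each stem: -bus when the stem ends in a voiceless consonant (*pinaf*, *ielsuk*, *hekpop*); -a when the stem ends in a voiced consonant (*mofikdow*, *gawaj*, *wanev*); -mog when the stem ends in a vowel (*gofi*, *luzo*).
*lohi*: final sound = /i/, a vowel → -mog → *lohimog*.
The final sound of *bigap* is /p/, which is a voiceless consonant, so the suffix is -bus, giving *bigapbus*.
*piruw* — final sound /w/ (a voiced consonant) → -a → *piruwa*.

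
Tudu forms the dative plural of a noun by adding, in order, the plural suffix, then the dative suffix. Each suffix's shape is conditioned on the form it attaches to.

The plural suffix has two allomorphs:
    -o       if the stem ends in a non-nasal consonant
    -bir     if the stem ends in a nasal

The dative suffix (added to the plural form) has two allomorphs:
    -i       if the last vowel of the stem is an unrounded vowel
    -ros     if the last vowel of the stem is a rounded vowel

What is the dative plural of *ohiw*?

ohiworos

The final consonant of *ohiw* is /w/, which is non-nasal, so the plural suffix is -o, giving *ohiwo*.
The last vowel of the plural form *ohiwo* is /o/, which is a rounded vowel, so the dative suffix is -ros, giving *ohiworos*.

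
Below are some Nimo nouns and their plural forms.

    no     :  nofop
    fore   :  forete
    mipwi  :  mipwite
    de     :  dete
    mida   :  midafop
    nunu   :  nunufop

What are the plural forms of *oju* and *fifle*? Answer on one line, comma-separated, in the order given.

ojufop, fiflete

The pattern is front/back vowel harmony: -te when the last vowel of the stem is a front vowel (*fore*, *mipwi*, *de*); -fop when the last vowel of the stem is a back vowel (*no*, *mida*, *nunu*).
*oju* — last vowel /u/ (a back vowel) → -fop → *ojufop*.
The last vowel of *fifle* is /e/, which is a front vowel, so the suffix is -te, giving *fiflete*.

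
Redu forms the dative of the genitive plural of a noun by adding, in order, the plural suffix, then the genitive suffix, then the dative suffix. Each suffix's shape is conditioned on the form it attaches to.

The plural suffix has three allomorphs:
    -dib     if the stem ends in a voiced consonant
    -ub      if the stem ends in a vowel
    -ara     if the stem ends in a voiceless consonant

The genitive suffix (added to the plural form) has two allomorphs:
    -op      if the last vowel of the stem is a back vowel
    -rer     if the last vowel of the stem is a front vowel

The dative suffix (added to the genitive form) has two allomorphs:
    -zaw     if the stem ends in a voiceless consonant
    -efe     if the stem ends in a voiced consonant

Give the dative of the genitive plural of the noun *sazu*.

sazuubopzaw

*sazu*: final sound = /u/, a vowel → -ub → *sazuub*.
The plural form *sazuub*: last vowel = /u/, a back vowel → -op → *sazuubop*.
Since the final consonant of the genitive form *sazuubop* is /p/ (voiceless), it takes -zaw, giving *sazuubopzaw*.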